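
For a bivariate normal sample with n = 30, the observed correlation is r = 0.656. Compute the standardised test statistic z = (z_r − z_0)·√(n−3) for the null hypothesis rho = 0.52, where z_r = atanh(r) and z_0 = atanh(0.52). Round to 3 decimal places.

1.088

Fisher z: atanh(0.656) = 0.785759, atanh(0.52) = 0.576340
z = (z_r − z_0)·√(n−3) = (0.785759 − 0.576340)·√27 = 0.209419 · 5.196152 = 1.088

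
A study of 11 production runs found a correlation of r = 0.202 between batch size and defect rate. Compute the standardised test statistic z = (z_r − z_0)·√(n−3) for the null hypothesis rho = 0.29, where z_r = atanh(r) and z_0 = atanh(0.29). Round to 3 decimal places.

-0.265

Fisher z: atanh(0.202) = 0.204817, atanh(0.29) = 0.298566
z = (z_r − z_0)·√(n−3) = (0.204817 − 0.298566)·√8 = -0.093749 · 2.828427 = -0.265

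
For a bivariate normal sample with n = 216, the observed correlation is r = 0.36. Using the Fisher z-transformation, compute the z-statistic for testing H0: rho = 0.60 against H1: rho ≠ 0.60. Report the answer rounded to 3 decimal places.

-4.616

Fisher z: atanh(0.36) = 0.376886, atanh(0.60) = 0.693147
z = (z_r − z_0)·√(n−3) = (0.376886 − 0.693147)·√213 = -0.316261 · 14.594520 = -4.616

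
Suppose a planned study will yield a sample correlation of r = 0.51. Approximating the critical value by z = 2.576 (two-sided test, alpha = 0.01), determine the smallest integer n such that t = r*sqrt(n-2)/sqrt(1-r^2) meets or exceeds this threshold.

21

Need r·√(n−2)/√(1−r²) ≥ 2.576
√(n−2) ≥ 2.576·√(1−0.2601) / 0.51 = 2.576·0.860174 / 0.51 = 4.3447
n−2 ≥ 18.8764  ⇒  n ≥ 20.8764
Smallest integer n = 21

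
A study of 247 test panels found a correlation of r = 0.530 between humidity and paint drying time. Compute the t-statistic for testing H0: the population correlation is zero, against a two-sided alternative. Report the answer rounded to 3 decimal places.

9.783

t = r·√(n−2) / √(1−r²) with r = 0.530, n = 247
  = 0.530·√245 / √(1 − 0.280900)
  = 0.530·15.652476 / 0.847998
  = 8.295812 / 0.847998 = 9.783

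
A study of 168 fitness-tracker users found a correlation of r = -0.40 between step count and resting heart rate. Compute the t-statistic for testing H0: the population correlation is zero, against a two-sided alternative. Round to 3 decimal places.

t = r·√(n−2) / √(1−r²) with r = -0.40, n = 168
  = -0.40·√166 / √(1 − 0.1600)
  = -0.40·12.884099 / 0.916515
  = -5.153640 / 0.916515 = -5.623

-5.623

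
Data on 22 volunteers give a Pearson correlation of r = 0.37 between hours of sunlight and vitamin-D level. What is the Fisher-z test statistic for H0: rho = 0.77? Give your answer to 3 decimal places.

-2.754

Fisher z: atanh(0.37) = 0.388423, atanh(0.77) = 1.020328
z = (z_r − z_0)·√(n−3) = (0.388423 − 1.020328)·√19 = -0.631905 · 4.358899 = -2.754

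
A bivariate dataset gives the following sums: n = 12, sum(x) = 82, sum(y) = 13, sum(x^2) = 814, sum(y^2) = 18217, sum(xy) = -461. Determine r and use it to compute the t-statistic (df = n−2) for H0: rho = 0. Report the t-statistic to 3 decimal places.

S_xy = nΣxy − ΣxΣy = 12·(-461) − 82·13 = -5532 − 1066 = -6598
S_xx = nΣx² − (Σx)² = 12·814 − 82² = 9768 − 6724 = 3044
S_yy = nΣy² − (Σy)² = 12·18217 − 13² = 218604 − 169 = 218435
r = S_xy / √(S_xx·S_yy) = -6598 / √(3044·218435) = -6598 / √664916140 = -6598 / 25785.9679 = -0.2559
t = r·√(n−2)/√(1−r²) = -0.2559·√10 / √(1−0.065485) = -0.809227 / 0.966703 = -0.837

-0.837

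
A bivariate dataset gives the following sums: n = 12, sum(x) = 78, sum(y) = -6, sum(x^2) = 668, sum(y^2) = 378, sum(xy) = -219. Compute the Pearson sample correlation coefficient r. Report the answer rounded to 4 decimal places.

Numerator: nΣxy − (Σx)(Σy) = 12·(-219) − (78)(-6) = -2160
Denominator: √[(nΣx²−(Σx)²)(nΣy²−(Σy)²)]
  nΣx²−(Σx)² = 12·668 − 6084 = 1932;  nΣy²−(Σy)² = 12·378 − 36 = 4500
  √(1932·4500) = √8694000 = 2948.5590
r = -2160 / 2948.5590 = -0.7326

-0.7326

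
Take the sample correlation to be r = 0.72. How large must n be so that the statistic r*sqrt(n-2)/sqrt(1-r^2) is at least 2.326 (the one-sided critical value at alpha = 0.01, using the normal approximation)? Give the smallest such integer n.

8

Need r·√(n−2)/√(1−r²) ≥ 2.326
√(n−2) ≥ 2.326·√(1−0.5184) / 0.72 = 2.326·0.693974 / 0.72 = 2.2419
n−2 ≥ 5.0261  ⇒  n ≥ 7.0261
Smallest integer n = 8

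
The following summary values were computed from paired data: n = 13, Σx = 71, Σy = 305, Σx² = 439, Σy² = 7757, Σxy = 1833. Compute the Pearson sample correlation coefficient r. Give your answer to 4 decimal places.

S_xy = nΣxy − ΣxΣy = 13·1833 − 71·305 = 23829 − 21655 = 2174
S_xx = nΣx² − (Σx)² = 13·439 − 71² = 5707 − 5041 = 666
S_yy = nΣy² − (Σy)² = 13·7757 − 305² = 100841 − 93025 = 7816
r = S_xy / √(S_xx·S_yy) = 2174 / √(666·7816) = 2174 / √5205456 = 2174 / 2281.5468 = 0.9529

0.9529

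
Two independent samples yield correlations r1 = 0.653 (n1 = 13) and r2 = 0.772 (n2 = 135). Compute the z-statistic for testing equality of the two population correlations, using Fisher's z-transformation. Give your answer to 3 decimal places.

-0.746

z1 = atanh(0.653) = 0.780511,  z2 = atanh(0.772) = 1.025259
SE = √(1/(n1−3) + 1/(n2−3)) = √(1/10 + 1/132) = √(0.1000000 + 0.0075758) = √0.1075758 = 0.327987
z = (z1 − z2)/SE = (0.780511 − 1.025259) / 0.327987 = -0.244748 / 0.327987 = -0.746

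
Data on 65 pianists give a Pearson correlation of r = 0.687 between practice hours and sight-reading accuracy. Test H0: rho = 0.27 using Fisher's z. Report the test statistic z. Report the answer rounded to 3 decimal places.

Fisher z: atanh(0.687) = 0.842252, atanh(0.27) = 0.276864
z = (z_r − z_0)·√(n−3) = (0.842252 − 0.276864)·√62 = 0.565388 · 7.874008 = 4.452

4.452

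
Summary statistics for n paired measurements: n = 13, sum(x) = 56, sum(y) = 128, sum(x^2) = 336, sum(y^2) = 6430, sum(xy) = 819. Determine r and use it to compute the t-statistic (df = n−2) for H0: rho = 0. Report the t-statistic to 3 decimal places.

Numerator: nΣxy − (Σx)(Σy) = 13·819 − (56)(128) = 3479
Denominator: √[(nΣx²−(Σx)²)(nΣy²−(Σy)²)]
  nΣx²−(Σx)² = 13·336 − 3136 = 1232;  nΣy²−(Σy)² = 13·6430 − 16384 = 67206
  √(1232·67206) = √82797792 = 9099.3292
r = 3479 / 9099.3292 = 0.3823
t = r·√(n−2)/√(1−r²) = 0.3823·√11 / √(1−0.146153) = 1.267946 / 0.924038 = 1.372

1.372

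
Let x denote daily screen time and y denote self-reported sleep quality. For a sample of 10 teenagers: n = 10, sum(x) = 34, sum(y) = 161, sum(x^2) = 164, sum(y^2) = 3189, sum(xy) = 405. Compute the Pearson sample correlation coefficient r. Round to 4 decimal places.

-0.8378

S_xy = nΣxy − ΣxΣy = 10·405 − 34·161 = 4050 − 5474 = -1424
S_xx = nΣx² − (Σx)² = 10·164 − 34² = 1640 − 1156 = 484
S_yy = nΣy² − (Σy)² = 10·3189 − 161² = 31890 − 25921 = 5969
r = S_xy / √(S_xx·S_yy) = -1424 / √(484·5969) = -1424 / √2888996 = -1424 / 1699.7047 = -0.8378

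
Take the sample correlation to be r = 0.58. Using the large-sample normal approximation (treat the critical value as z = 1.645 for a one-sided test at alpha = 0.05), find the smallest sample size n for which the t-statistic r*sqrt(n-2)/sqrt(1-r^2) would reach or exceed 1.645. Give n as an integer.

r√(n−2)/√(1−r²) ≥ 1.645  ⇔  n−2 ≥ (1.645)²·(1−r²)/r²
(1−r²)/r² = (1−0.3364)/0.3364 = 1.9727
n ≥ 2 + 2.706025·1.9727 = 2 + 5.3382 = 7.3382
⌈7.3382⌉ = 8

8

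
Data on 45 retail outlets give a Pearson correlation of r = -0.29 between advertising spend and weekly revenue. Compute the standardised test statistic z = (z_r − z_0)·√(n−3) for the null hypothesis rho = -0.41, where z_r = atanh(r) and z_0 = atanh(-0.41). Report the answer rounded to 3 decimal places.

z_r = atanh(-0.29) = -0.298566,  z_0 = atanh(-0.41) = -0.435611
SE = 1/√(n−3) = 1/√42 = 0.154303
z = (z_r − z_0)/SE = (-0.298566 − (-0.435611)) / 0.154303 = 0.137045 / 0.154303 = 0.888

0.888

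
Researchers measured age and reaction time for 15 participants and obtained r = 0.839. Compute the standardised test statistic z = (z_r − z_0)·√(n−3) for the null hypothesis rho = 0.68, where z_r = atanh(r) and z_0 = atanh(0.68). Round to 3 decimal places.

Fisher z: atanh(0.839) = 1.217786, atanh(0.68) = 0.829114
z = (z_r − z_0)·√(n−3) = (1.217786 − 0.829114)·√12 = 0.388672 · 3.464102 = 1.346

1.346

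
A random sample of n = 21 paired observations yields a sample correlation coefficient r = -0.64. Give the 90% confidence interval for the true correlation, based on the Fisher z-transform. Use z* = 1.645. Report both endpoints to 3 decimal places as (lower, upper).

(-0.816, -0.354)

Fisher z: z_r = atanh(r) = ½·ln((1+(-0.64))/(1−(-0.64))) = -0.758174
SE(z) = 1/√(n−3) = 1/√18 = 0.235702
90% ⇒ z* = 1.645; margin = 1.645·0.235702 = 0.387730
CI on z-scale: (-1.145904, -0.370444)
Back-transform: tanh(-1.145904) = -0.816393, tanh(-0.370444) = -0.354380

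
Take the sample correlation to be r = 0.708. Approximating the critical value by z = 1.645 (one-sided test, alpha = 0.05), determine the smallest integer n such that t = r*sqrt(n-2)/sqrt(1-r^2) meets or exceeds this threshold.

Need r·√(n−2)/√(1−r²) ≥ 1.645
√(n−2) ≥ 1.645·√(1−0.501264) / 0.708 = 1.645·0.706212 / 0.708 = 1.6408
n−2 ≥ 2.6922  ⇒  n ≥ 4.6922
Smallest integer n = 5

5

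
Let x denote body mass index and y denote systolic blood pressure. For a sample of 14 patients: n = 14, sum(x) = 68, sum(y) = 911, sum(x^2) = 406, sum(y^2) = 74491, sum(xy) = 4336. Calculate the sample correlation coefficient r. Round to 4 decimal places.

-0.0828

S_xy = nΣxy − ΣxΣy = 14·4336 − 68·911 = 60704 − 61948 = -1244
S_xx = nΣx² − (Σx)² = 14·406 − 68² = 5684 − 4624 = 1060
S_yy = nΣy² − (Σy)² = 14·74491 − 911² = 1042874 − 829921 = 212953
r = S_xy / √(S_xx·S_yy) = -1244 / √(1060·212953) = -1244 / √225730180 = -1244 / 15024.3196 = -0.0828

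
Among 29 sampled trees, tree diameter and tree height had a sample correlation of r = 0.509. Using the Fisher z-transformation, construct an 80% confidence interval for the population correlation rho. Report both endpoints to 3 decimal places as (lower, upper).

Fisher z: z_r = atanh(r) = ½·ln((1+0.509)/(1−0.509)) = 0.561379
SE(z) = 1/√(n−3) = 1/√26 = 0.196116
80% ⇒ z* = 1.282; margin = 1.282·0.196116 = 0.251421
CI on z-scale: (0.309958, 0.812800)
Back-transform: tanh(0.309958) = 0.300399, tanh(0.812800) = 0.671132

(0.300, 0.671)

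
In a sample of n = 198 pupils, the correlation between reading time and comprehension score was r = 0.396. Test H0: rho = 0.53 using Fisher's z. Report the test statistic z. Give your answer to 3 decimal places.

-2.391

Fisher z: atanh(0.396) = 0.418896, atanh(0.53) = 0.590145
z = (z_r − z_0)·√(n−3) = (0.418896 − 0.590145)·√195 = -0.171249 · 13.964240 = -2.391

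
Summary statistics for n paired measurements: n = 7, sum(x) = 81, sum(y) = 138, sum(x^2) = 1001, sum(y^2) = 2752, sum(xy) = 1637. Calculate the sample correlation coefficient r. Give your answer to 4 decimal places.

0.8971

S_xy = nΣxy − ΣxΣy = 7·1637 − 81·138 = 11459 − 11178 = 281
S_xx = nΣx² − (Σx)² = 7·1001 − 81² = 7007 − 6561 = 446
S_yy = nΣy² − (Σy)² = 7·2752 − 138² = 19264 − 19044 = 220
r = S_xy / √(S_xx·S_yy) = 281 / √(446·220) = 281 / √98120 = 281 / 313.2411 = 0.8971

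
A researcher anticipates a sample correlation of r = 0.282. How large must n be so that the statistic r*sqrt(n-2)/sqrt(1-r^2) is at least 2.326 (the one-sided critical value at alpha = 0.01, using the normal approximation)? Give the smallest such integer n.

65

r√(n−2)/√(1−r²) ≥ 2.326  ⇔  n−2 ≥ (2.326)²·(1−r²)/r²
(1−r²)/r² = (1−0.079524)/0.079524 = 11.5748
n ≥ 2 + 5.410276·11.5748 = 2 + 62.6229 = 64.6229
⌈64.6229⌉ = 65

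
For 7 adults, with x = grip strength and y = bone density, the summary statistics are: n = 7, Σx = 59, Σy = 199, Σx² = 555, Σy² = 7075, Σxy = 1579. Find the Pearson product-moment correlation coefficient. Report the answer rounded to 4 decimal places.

-0.3436

Numerator: nΣxy − (Σx)(Σy) = 7·1579 − (59)(199) = -688
Denominator: √[(nΣx²−(Σx)²)(nΣy²−(Σy)²)]
  nΣx²−(Σx)² = 7·555 − 3481 = 404;  nΣy²−(Σy)² = 7·7075 − 39601 = 9924
  √(404·9924) = √4009296 = 2002.3227
r = -688 / 2002.3227 = -0.3436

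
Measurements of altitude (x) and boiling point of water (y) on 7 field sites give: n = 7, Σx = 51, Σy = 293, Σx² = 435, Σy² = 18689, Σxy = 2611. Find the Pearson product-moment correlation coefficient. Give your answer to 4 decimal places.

0.7461

Numerator: nΣxy − (Σx)(Σy) = 7·2611 − (51)(293) = 3334
Denominator: √[(nΣx²−(Σx)²)(nΣy²−(Σy)²)]
  nΣx²−(Σx)² = 7·435 − 2601 = 444;  nΣy²−(Σy)² = 7·18689 − 85849 = 44974
  √(444·44974) = √19968456 = 4468.6078
r = 3334 / 4468.6078 = 0.7461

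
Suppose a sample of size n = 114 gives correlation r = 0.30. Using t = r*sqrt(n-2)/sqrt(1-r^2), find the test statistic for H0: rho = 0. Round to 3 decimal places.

t = r·√(n−2) / √(1−r²) with r = 0.30, n = 114
  = 0.30·√112 / √(1 − 0.0900)
  = 0.30·10.583005 / 0.953939
  = 3.174901 / 0.953939 = 3.328

3.328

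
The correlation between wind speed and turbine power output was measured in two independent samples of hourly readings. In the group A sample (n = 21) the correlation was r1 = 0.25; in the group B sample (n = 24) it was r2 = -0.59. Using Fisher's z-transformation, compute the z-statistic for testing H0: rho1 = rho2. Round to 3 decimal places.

Fisher z-transforms: z1 = atanh(0.25) = 0.255413, z2 = atanh(-0.59) = -0.677666; difference d = 0.933079
Var(d) = 1/18 + 1/21 = 0.0555556 + 0.0476190 = 0.1031746
z = d/√Var(d) = 0.933079 / √0.1031746 = 0.933079 / 0.321208 = 2.905

2.905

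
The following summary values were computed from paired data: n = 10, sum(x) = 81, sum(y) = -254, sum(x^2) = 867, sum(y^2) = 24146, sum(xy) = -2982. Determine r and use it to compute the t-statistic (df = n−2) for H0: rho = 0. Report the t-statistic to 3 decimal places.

-1.542

Numerator: nΣxy − (Σx)(Σy) = 10·(-2982) − (81)(-254) = -9246
Denominator: √[(nΣx²−(Σx)²)(nΣy²−(Σy)²)]
  nΣx²−(Σx)² = 10·867 − 6561 = 2109;  nΣy²−(Σy)² = 10·24146 − 64516 = 176944
  √(2109·176944) = √373174896 = 19317.7353
r = -9246 / 19317.7353 = -0.4786
t = r·√(n−2)/√(1−r²) = -0.4786·√8 / √(1−0.229058) = -1.353685 / 0.878033 = -1.542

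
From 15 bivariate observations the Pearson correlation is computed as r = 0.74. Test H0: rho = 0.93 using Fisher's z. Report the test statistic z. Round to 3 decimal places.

z_r = atanh(0.74) = 0.950479,  z_0 = atanh(0.93) = 1.658390
SE = 1/√(n−3) = 1/√12 = 0.288675
z = (z_r − z_0)/SE = (0.950479 − 1.658390) / 0.288675 = -0.707911 / 0.288675 = -2.452

-2.452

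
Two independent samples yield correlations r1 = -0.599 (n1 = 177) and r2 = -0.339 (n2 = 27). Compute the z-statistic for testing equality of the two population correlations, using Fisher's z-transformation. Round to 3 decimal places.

-1.555

z1 = atanh(-0.599) = -0.691586,  z2 = atanh(-0.339) = -0.352962
SE = √(1/(n1−3) + 1/(n2−3)) = √(1/174 + 1/24) = √(0.0057471 + 0.0416667) = √0.0474138 = 0.217747
z = (z1 − z2)/SE = (-0.691586 − (-0.352962)) / 0.217747 = -0.338624 / 0.217747 = -1.555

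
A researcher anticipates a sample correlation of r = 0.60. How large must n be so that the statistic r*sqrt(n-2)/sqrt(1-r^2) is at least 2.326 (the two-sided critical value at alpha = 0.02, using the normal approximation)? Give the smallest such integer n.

12

Need r·√(n−2)/√(1−r²) ≥ 2.326
√(n−2) ≥ 2.326·√(1−0.3600) / 0.60 = 2.326·0.800000 / 0.60 = 3.1013
n−2 ≥ 9.6181  ⇒  n ≥ 11.6181
Smallest integer n = 12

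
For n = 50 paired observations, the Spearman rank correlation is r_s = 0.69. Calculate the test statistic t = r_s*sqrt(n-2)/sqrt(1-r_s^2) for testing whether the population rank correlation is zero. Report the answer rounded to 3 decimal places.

1 − r_s² = 1 − 0.4761 = 0.5239;  √(1−r_s²) = 0.723809
√(n−2) = √48 = 6.928203
t = r_s·√(n−2)/√(1−r_s²) = 0.69 · 6.928203 / 0.723809 = 6.605

6.605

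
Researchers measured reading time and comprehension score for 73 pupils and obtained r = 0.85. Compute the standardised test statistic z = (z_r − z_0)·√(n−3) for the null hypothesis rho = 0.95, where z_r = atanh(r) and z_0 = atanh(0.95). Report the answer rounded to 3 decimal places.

Fisher z: atanh(0.85) = 1.256153, atanh(0.95) = 1.831781
z = (z_r − z_0)·√(n−3) = (1.256153 − 1.831781)·√70 = -0.575628 · 8.366600 = -4.816

-4.816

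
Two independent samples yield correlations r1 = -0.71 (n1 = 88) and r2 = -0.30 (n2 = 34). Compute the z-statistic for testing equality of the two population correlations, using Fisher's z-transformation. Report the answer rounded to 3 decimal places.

z1 = atanh(-0.71) = -0.887184,  z2 = atanh(-0.30) = -0.309520
SE = √(1/(n1−3) + 1/(n2−3)) = √(1/85 + 1/31) = √(0.0117647 + 0.0322581) = √0.0440228 = 0.209816
z = (z1 − z2)/SE = (-0.887184 − (-0.309520)) / 0.209816 = -0.577664 / 0.209816 = -2.753

-2.753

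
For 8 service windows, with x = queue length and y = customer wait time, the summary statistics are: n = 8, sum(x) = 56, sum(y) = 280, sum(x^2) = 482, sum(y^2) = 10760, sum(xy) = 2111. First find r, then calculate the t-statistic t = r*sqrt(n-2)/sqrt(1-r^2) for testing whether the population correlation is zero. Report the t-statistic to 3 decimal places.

1.467

Numerator: nΣxy − (Σx)(Σy) = 8·2111 − (56)(280) = 1208
Denominator: √[(nΣx²−(Σx)²)(nΣy²−(Σy)²)]
  nΣx²−(Σx)² = 8·482 − 3136 = 720;  nΣy²−(Σy)² = 8·10760 − 78400 = 7680
  √(720·7680) = √5529600 = 2351.5102
r = 1208 / 2351.5102 = 0.5137
t = r·√(n−2)/√(1−r²) = 0.5137·√6 / √(1−0.263888) = 1.258303 / 0.857970 = 1.467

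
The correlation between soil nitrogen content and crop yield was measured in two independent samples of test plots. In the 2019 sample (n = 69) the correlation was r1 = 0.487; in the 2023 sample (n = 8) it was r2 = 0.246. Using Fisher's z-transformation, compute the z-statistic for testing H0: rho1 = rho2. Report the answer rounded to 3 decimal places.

0.606

Fisher z-transforms: z1 = atanh(0.487) = 0.532120, z2 = atanh(0.246) = 0.251151; difference d = 0.280969
Var(d) = 1/66 + 1/5 = 0.0151515 + 0.2000000 = 0.2151515
z = d/√Var(d) = 0.280969 / √0.2151515 = 0.280969 / 0.463844 = 0.606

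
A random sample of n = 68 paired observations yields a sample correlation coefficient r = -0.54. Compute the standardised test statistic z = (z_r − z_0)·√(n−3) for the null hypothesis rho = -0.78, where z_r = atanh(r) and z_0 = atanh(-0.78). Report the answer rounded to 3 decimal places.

z_r = atanh(-0.54) = -0.604156,  z_0 = atanh(-0.78) = -1.045371
SE = 1/√(n−3) = 1/√65 = 0.124035
z = (z_r − z_0)/SE = (-0.604156 − (-1.045371)) / 0.124035 = 0.441215 / 0.124035 = 3.557

3.557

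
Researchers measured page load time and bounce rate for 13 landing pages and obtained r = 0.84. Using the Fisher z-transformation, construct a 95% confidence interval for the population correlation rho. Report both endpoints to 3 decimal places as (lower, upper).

(0.538, 0.951)

z_r = atanh(0.84) = 1.221174;  SE = 1/√(n−3) = 1/√10 = 0.316228
z-limits: 1.221174 ± 1.960·0.316228 = 1.221174 ± 0.619807 = [0.601367, 1.840981]
ρ-limits: (tanh 0.601367, tanh 1.840981) = (0.538, 0.951)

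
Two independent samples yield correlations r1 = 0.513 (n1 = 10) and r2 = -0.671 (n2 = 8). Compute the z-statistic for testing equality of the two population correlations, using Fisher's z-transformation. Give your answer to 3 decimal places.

2.356

Fisher z-transforms: z1 = atanh(0.513) = 0.566793, z2 = atanh(-0.671) = -0.812560; difference d = 1.379353
Var(d) = 1/7 + 1/5 = 0.1428571 + 0.2000000 = 0.3428571
z = d/√Var(d) = 1.379353 / √0.3428571 = 1.379353 / 0.585540 = 2.356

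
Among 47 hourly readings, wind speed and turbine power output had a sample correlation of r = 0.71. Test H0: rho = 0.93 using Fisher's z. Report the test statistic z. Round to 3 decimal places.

-5.116

z_r = atanh(0.71) = 0.887184,  z_0 = atanh(0.93) = 1.658390
SE = 1/√(n−3) = 1/√44 = 0.150756
z = (z_r − z_0)/SE = (0.887184 − 1.658390) / 0.150756 = -0.771206 / 0.150756 = -5.116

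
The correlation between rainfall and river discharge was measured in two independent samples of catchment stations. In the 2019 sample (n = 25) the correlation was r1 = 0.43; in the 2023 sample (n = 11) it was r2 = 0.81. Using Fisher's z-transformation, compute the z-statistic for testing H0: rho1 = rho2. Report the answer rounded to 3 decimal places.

-1.616

z1 = atanh(0.43) = 0.459897,  z2 = atanh(0.81) = 1.127029
SE = √(1/(n1−3) + 1/(n2−3)) = √(1/22 + 1/8) = √(0.0454545 + 0.1250000) = √0.1704545 = 0.412861
z = (z1 − z2)/SE = (0.459897 − 1.127029) / 0.412861 = -0.667132 / 0.412861 = -1.616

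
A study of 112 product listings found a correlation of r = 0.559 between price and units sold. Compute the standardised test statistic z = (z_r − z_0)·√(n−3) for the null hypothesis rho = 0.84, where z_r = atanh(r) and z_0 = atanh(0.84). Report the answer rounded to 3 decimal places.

-6.158

Fisher z: atanh(0.559) = 0.631377, atanh(0.84) = 1.221174
z = (z_r − z_0)·√(n−3) = (0.631377 − 1.221174)·√109 = -0.589797 · 10.440307 = -6.158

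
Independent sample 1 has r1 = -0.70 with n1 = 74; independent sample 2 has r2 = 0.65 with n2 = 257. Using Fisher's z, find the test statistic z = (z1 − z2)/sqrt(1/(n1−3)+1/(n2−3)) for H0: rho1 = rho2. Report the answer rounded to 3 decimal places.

Fisher z-transforms: z1 = atanh(-0.70) = -0.867301, z2 = atanh(0.65) = 0.775299; difference d = -1.642600
Var(d) = 1/71 + 1/254 = 0.0140845 + 0.0039370 = 0.0180215
z = d/√Var(d) = -1.642600 / √0.0180215 = -1.642600 / 0.134244 = -12.236

-12.236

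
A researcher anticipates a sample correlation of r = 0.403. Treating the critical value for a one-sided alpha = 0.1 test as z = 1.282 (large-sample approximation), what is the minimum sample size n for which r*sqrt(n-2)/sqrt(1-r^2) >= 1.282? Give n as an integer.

11

Need r·√(n−2)/√(1−r²) ≥ 1.282
√(n−2) ≥ 1.282·√(1−0.162409) / 0.403 = 1.282·0.915200 / 0.403 = 2.9114
n−2 ≥ 8.4762  ⇒  n ≥ 10.4762
Smallest integer n = 11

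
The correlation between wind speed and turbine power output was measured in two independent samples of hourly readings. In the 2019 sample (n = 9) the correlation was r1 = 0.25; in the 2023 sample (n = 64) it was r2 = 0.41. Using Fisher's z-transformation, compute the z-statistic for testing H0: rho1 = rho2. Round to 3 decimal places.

Fisher z-transforms: z1 = atanh(0.25) = 0.255413, z2 = atanh(0.41) = 0.435611; difference d = -0.180198
Var(d) = 1/6 + 1/61 = 0.1666667 + 0.0163934 = 0.1830601
z = d/√Var(d) = -0.180198 / √0.1830601 = -0.180198 / 0.427855 = -0.421

-0.421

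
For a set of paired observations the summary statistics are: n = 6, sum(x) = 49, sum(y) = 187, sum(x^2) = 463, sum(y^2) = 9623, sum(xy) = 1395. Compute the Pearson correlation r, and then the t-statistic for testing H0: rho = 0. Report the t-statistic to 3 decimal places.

-0.562

Numerator: nΣxy − (Σx)(Σy) = 6·1395 − (49)(187) = -793
Denominator: √[(nΣx²−(Σx)²)(nΣy²−(Σy)²)]
  nΣx²−(Σx)² = 6·463 − 2401 = 377;  nΣy²−(Σy)² = 6·9623 − 34969 = 22769
  √(377·22769) = √8583913 = 2929.8316
r = -793 / 2929.8316 = -0.2707
t = r·√(n−2)/√(1−r²) = -0.2707·√4 / √(1−0.073278) = -0.541400 / 0.962664 = -0.562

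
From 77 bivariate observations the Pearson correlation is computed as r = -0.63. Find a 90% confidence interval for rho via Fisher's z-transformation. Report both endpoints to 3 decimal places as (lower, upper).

Fisher z: z_r = atanh(r) = ½·ln((1+(-0.63))/(1−(-0.63))) = -0.741416
SE(z) = 1/√(n−3) = 1/√74 = 0.116248
90% ⇒ z* = 1.645; margin = 1.645·0.116248 = 0.191228
CI on z-scale: (-0.932644, -0.550188)
Back-transform: tanh(-0.932644) = -0.731824, tanh(-0.550188) = -0.500661

(-0.732, -0.501)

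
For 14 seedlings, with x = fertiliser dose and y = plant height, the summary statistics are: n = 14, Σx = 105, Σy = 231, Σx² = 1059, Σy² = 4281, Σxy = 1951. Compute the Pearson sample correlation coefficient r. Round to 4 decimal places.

0.6120

Numerator: nΣxy − (Σx)(Σy) = 14·1951 − (105)(231) = 3059
Denominator: √[(nΣx²−(Σx)²)(nΣy²−(Σy)²)]
  nΣx²−(Σx)² = 14·1059 − 11025 = 3801;  nΣy²−(Σy)² = 14·4281 − 53361 = 6573
  √(3801·6573) = √24983973 = 4998.3970
r = 3059 / 4998.3970 = 0.6120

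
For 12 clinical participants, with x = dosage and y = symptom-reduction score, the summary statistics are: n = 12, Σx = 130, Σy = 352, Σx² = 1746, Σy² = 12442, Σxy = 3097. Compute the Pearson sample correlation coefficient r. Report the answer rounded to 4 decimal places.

-0.8473

Numerator: nΣxy − (Σx)(Σy) = 12·3097 − (130)(352) = -8596
Denominator: √[(nΣx²−(Σx)²)(nΣy²−(Σy)²)]
  nΣx²−(Σx)² = 12·1746 − 16900 = 4052;  nΣy²−(Σy)² = 12·12442 − 123904 = 25400
  √(4052·25400) = √102920800 = 10144.9889
r = -8596 / 10144.9889 = -0.8473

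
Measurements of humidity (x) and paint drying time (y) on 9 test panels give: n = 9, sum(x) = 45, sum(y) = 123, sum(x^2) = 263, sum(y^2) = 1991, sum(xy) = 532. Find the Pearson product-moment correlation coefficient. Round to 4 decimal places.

S_xy = nΣxy − ΣxΣy = 9·532 − 45·123 = 4788 − 5535 = -747
S_xx = nΣx² − (Σx)² = 9·263 − 45² = 2367 − 2025 = 342
S_yy = nΣy² − (Σy)² = 9·1991 − 123² = 17919 − 15129 = 2790
r = S_xy / √(S_xx·S_yy) = -747 / √(342·2790) = -747 / √954180 = -747 / 976.8214 = -0.7647

-0.7647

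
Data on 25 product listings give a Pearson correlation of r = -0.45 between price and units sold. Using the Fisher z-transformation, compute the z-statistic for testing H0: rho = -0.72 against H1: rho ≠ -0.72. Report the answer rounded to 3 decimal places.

1.984

Fisher z: atanh(-0.45) = -0.484700, atanh(-0.72) = -0.907645
z = (z_r − z_0)·√(n−3) = (-0.484700 − (-0.907645))·√22 = 0.422945 · 4.690416 = 1.984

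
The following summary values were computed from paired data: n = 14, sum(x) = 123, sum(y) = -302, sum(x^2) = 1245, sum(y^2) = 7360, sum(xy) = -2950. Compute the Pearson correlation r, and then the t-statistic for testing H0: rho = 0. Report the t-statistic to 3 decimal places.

Numerator: nΣxy − (Σx)(Σy) = 14·(-2950) − (123)(-302) = -4154
Denominator: √[(nΣx²−(Σx)²)(nΣy²−(Σy)²)]
  nΣx²−(Σx)² = 14·1245 − 15129 = 2301;  nΣy²−(Σy)² = 14·7360 − 91204 = 11836
  √(2301·11836) = √27234636 = 5218.6814
r = -4154 / 5218.6814 = -0.7960
t = r·√(n−2)/√(1−r²) = -0.7960·√12 / √(1−0.633616) = -2.757425 / 0.605297 = -4.555

-4.555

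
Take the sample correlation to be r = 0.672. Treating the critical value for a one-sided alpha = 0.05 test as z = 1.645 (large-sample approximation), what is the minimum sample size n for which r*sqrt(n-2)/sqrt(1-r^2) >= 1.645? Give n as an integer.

6

r√(n−2)/√(1−r²) ≥ 1.645  ⇔  n−2 ≥ (1.645)²·(1−r²)/r²
(1−r²)/r² = (1−0.451584)/0.451584 = 1.2144
n ≥ 2 + 2.706025·1.2144 = 2 + 3.2862 = 5.2862
⌈5.2862⌉ = 6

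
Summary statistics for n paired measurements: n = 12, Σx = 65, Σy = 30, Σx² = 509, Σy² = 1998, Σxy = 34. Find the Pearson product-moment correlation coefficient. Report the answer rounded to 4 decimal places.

-0.2339

S_xy = nΣxy − ΣxΣy = 12·34 − 65·30 = 408 − 1950 = -1542
S_xx = nΣx² − (Σx)² = 12·509 − 65² = 6108 − 4225 = 1883
S_yy = nΣy² − (Σy)² = 12·1998 − 30² = 23976 − 900 = 23076
r = S_xy / √(S_xx·S_yy) = -1542 / √(1883·23076) = -1542 / √43452108 = -1542 / 6591.8213 = -0.2339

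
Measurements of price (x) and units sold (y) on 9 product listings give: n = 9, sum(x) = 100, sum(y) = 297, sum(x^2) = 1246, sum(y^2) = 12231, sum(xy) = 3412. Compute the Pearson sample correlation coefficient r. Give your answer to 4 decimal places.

0.1956

Numerator: nΣxy − (Σx)(Σy) = 9·3412 − (100)(297) = 1008
Denominator: √[(nΣx²−(Σx)²)(nΣy²−(Σy)²)]
  nΣx²−(Σx)² = 9·1246 − 10000 = 1214;  nΣy²−(Σy)² = 9·12231 − 88209 = 21870
  √(1214·21870) = √26550180 = 5152.6867
r = 1008 / 5152.6867 = 0.1956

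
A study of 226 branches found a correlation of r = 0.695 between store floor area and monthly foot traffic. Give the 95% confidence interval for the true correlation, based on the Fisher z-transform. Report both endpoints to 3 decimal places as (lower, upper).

(0.621, 0.757)

z_r = atanh(0.695) = 0.857563;  SE = 1/√(n−3) = 1/√223 = 0.066965
z-limits: 0.857563 ± 1.960·0.066965 = 0.857563 ± 0.131251 = [0.726312, 0.988814]
ρ-limits: (tanh 0.726312, tanh 0.988814) = (0.621, 0.757)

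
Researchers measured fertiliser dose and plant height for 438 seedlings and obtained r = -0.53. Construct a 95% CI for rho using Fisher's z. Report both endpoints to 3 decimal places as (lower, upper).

(-0.594, -0.459)

Fisher z: z_r = atanh(r) = ½·ln((1+(-0.53))/(1−(-0.53))) = -0.590145
SE(z) = 1/√(n−3) = 1/√435 = 0.047946
95% ⇒ z* = 1.960; margin = 1.960·0.047946 = 0.093974
CI on z-scale: (-0.684119, -0.496171)
Back-transform: tanh(-0.684119) = -0.594191, tanh(-0.496171) = -0.459101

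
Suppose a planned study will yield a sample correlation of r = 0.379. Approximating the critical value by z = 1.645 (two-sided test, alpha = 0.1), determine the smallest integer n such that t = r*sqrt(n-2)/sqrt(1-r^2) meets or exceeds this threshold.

19

r√(n−2)/√(1−r²) ≥ 1.645  ⇔  n−2 ≥ (1.645)²·(1−r²)/r²
(1−r²)/r² = (1−0.143641)/0.143641 = 5.9618
n ≥ 2 + 2.706025·5.9618 = 2 + 16.1328 = 18.1328
⌈18.1328⌉ = 19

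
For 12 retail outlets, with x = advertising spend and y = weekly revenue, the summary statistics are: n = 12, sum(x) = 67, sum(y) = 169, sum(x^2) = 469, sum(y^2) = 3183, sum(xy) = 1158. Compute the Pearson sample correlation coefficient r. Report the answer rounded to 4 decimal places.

Numerator: nΣxy − (Σx)(Σy) = 12·1158 − (67)(169) = 2573
Denominator: √[(nΣx²−(Σx)²)(nΣy²−(Σy)²)]
  nΣx²−(Σx)² = 12·469 − 4489 = 1139;  nΣy²−(Σy)² = 12·3183 − 28561 = 9635
  √(1139·9635) = √10974265 = 3312.7428
r = 2573 / 3312.7428 = 0.7767

0.7767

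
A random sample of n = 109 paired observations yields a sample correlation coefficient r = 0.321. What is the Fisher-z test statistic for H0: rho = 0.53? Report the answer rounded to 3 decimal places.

Fisher z: atanh(0.321) = 0.332762, atanh(0.53) = 0.590145
z = (z_r − z_0)·√(n−3) = (0.332762 − 0.590145)·√106 = -0.257383 · 10.295630 = -2.650

-2.650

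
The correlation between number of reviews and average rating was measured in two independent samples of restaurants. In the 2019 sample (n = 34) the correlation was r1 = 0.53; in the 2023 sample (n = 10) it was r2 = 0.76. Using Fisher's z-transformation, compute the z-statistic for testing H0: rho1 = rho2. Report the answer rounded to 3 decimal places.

Fisher z-transforms: z1 = atanh(0.53) = 0.590145, z2 = atanh(0.76) = 0.996215; difference d = -0.406070
Var(d) = 1/31 + 1/7 = 0.0322581 + 0.1428571 = 0.1751152
z = d/√Var(d) = -0.406070 / √0.1751152 = -0.406070 / 0.418468 = -0.970

-0.970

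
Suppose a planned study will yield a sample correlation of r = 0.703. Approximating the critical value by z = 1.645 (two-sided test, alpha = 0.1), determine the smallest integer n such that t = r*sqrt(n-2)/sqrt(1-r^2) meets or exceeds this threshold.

5

Need r·√(n−2)/√(1−r²) ≥ 1.645
√(n−2) ≥ 1.645·√(1−0.494209) / 0.703 = 1.645·0.711190 / 0.703 = 1.6642
n−2 ≥ 2.7696  ⇒  n ≥ 4.7696
Smallest integer n = 5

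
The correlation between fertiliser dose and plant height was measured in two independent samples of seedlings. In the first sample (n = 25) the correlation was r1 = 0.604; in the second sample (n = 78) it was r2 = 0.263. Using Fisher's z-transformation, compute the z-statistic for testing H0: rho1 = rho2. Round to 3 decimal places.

1.774

Fisher z-transforms: z1 = atanh(0.604) = 0.699421, z2 = atanh(0.263) = 0.269329; difference d = 0.430092
Var(d) = 1/22 + 1/75 = 0.0454545 + 0.0133333 = 0.0587878
z = d/√Var(d) = 0.430092 / √0.0587878 = 0.430092 / 0.242462 = 1.774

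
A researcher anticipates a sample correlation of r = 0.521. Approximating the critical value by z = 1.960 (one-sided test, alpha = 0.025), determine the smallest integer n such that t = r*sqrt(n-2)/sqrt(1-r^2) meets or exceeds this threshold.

r√(n−2)/√(1−r²) ≥ 1.960  ⇔  n−2 ≥ (1.960)²·(1−r²)/r²
(1−r²)/r² = (1−0.271441)/0.271441 = 2.6840
n ≥ 2 + 3.8416·2.6840 = 2 + 10.3109 = 12.3109
⌈12.3109⌉ = 13

13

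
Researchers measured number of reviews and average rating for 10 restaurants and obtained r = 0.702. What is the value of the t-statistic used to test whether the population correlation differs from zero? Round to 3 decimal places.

1 − r² = 1 − 0.492804 = 0.507196;  √(1−r²) = 0.712177
√(n−2) = √8 = 2.828427
t = r·√(n−2)/√(1−r²) = 0.702 · 2.828427 / 0.712177 = 2.788

2.788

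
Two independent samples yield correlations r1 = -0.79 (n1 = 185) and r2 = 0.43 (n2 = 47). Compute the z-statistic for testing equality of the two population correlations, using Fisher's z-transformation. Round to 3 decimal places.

-9.115

z1 = atanh(-0.79) = -1.071432,  z2 = atanh(0.43) = 0.459897
SE = √(1/(n1−3) + 1/(n2−3)) = √(1/182 + 1/44) = √(0.0054945 + 0.0227273) = √0.0282218 = 0.167993
z = (z1 − z2)/SE = (-1.071432 − 0.459897) / 0.167993 = -1.531329 / 0.167993 = -9.115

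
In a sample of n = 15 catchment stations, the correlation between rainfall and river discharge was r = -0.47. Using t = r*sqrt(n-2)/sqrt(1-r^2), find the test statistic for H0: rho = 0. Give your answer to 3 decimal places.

t = r·√(n−2) / √(1−r²) with r = -0.47, n = 15
  = -0.47·√13 / √(1 − 0.2209)
  = -0.47·3.605551 / 0.882666
  = -1.694609 / 0.882666 = -1.920

-1.920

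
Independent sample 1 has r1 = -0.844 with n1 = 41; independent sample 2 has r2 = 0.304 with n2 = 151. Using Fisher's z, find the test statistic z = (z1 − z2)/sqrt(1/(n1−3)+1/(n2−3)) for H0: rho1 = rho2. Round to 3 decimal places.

-8.517

Fisher z-transforms: z1 = atanh(-0.844) = -1.234918, z2 = atanh(0.304) = 0.313921; difference d = -1.548839
Var(d) = 1/38 + 1/148 = 0.0263158 + 0.0067568 = 0.0330726
z = d/√Var(d) = -1.548839 / √0.0330726 = -1.548839 / 0.181859 = -8.517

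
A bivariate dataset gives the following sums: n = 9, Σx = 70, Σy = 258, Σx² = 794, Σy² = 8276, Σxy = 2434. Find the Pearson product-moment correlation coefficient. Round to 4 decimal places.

0.9119

S_xy = nΣxy − ΣxΣy = 9·2434 − 70·258 = 21906 − 18060 = 3846
S_xx = nΣx² − (Σx)² = 9·794 − 70² = 7146 − 4900 = 2246
S_yy = nΣy² − (Σy)² = 9·8276 − 258² = 74484 − 66564 = 7920
r = S_xy / √(S_xx·S_yy) = 3846 / √(2246·7920) = 3846 / √17788320 = 3846 / 4217.6202 = 0.9119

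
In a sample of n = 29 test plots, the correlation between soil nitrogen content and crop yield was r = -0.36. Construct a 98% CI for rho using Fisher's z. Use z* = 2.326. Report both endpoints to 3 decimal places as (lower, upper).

z_r = atanh(-0.36) = -0.376886;  SE = 1/√(n−3) = 1/√26 = 0.196116
z-limits: -0.376886 ± 2.326·0.196116 = -0.376886 ± 0.456166 = [-0.833052, 0.079280]
ρ-limits: (tanh -0.833052, tanh 0.079280) = (-0.682, 0.079)

(-0.682, 0.079)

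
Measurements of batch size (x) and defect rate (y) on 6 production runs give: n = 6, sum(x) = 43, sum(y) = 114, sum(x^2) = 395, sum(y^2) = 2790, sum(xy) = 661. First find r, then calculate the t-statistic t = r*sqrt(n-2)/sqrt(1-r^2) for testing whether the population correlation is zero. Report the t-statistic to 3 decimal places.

-1.806

Numerator: nΣxy − (Σx)(Σy) = 6·661 − (43)(114) = -936
Denominator: √[(nΣx²−(Σx)²)(nΣy²−(Σy)²)]
  nΣx²−(Σx)² = 6·395 − 1849 = 521;  nΣy²−(Σy)² = 6·2790 − 12996 = 3744
  √(521·3744) = √1950624 = 1396.6474
r = -936 / 1396.6474 = -0.6702
t = r·√(n−2)/√(1−r²) = -0.6702·√4 / √(1−0.449168) = -1.340400 / 0.742181 = -1.806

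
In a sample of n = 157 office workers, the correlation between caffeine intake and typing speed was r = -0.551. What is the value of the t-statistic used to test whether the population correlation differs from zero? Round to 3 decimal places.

t = r·√(n−2) / √(1−r²) with r = -0.551, n = 157
  = -0.551·√155 / √(1 − 0.303601)
  = -0.551·12.449900 / 0.834505
  = -6.859895 / 0.834505 = -8.220

-8.220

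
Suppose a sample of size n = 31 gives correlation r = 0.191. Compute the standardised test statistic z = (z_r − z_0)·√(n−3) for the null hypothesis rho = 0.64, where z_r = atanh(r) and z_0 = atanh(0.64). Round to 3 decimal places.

Fisher z: atanh(0.191) = 0.193375, atanh(0.64) = 0.758174
z = (z_r − z_0)·√(n−3) = (0.193375 − 0.758174)·√28 = -0.564799 · 5.291503 = -2.989

-2.989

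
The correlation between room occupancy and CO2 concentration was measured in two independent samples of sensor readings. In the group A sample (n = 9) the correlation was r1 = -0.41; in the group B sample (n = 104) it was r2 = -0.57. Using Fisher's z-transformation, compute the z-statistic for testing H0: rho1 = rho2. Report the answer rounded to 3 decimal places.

Fisher z-transforms: z1 = atanh(-0.41) = -0.435611, z2 = atanh(-0.57) = -0.647523; difference d = 0.211912
Var(d) = 1/6 + 1/101 = 0.1666667 + 0.0099010 = 0.1765677
z = d/√Var(d) = 0.211912 / √0.1765677 = 0.211912 / 0.420200 = 0.504

0.504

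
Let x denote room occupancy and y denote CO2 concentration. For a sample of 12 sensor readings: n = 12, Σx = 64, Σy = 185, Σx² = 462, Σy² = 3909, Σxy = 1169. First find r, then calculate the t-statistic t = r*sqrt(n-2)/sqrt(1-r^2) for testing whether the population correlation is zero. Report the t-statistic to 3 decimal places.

Numerator: nΣxy − (Σx)(Σy) = 12·1169 − (64)(185) = 2188
Denominator: √[(nΣx²−(Σx)²)(nΣy²−(Σy)²)]
  nΣx²−(Σx)² = 12·462 − 4096 = 1448;  nΣy²−(Σy)² = 12·3909 − 34225 = 12683
  √(1448·12683) = √18364984 = 4285.4386
r = 2188 / 4285.4386 = 0.5106
t = r·√(n−2)/√(1−r²) = 0.5106·√10 / √(1−0.260712) = 1.614659 / 0.859819 = 1.878

1.878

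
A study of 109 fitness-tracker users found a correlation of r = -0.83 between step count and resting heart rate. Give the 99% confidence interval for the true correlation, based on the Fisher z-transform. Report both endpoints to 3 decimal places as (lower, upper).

(-0.893, -0.734)

z_r = atanh(-0.83) = -1.188136;  SE = 1/√(n−3) = 1/√106 = 0.097129
z-limits: -1.188136 ± 2.576·0.097129 = -1.188136 ± 0.250204 = [-1.438340, -0.937932]
ρ-limits: (tanh -1.438340, tanh -0.937932) = (-0.893, -0.734)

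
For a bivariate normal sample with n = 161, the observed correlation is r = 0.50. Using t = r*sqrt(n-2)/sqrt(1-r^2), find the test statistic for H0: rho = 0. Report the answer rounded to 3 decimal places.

t = r·√(n−2) / √(1−r²) with r = 0.50, n = 161
  = 0.50·√159 / √(1 − 0.2500)
  = 0.50·12.609520 / 0.866025
  = 6.304760 / 0.866025 = 7.280

7.280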